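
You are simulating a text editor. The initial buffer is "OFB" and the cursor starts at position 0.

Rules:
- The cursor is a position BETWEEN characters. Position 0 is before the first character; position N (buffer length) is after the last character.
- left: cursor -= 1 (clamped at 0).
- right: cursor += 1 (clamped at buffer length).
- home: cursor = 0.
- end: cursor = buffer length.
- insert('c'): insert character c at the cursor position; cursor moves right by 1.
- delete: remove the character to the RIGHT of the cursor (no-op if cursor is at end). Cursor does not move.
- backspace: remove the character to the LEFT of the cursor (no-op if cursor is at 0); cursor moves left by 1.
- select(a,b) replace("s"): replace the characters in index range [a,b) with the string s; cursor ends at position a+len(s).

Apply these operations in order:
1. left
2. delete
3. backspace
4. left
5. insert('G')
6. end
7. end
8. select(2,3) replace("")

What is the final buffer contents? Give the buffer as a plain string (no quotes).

Answer: GF

Derivation:
After op 1 (left): buf='OFB' cursor=0
After op 2 (delete): buf='FB' cursor=0
After op 3 (backspace): buf='FB' cursor=0
After op 4 (left): buf='FB' cursor=0
After op 5 (insert('G')): buf='GFB' cursor=1
After op 6 (end): buf='GFB' cursor=3
After op 7 (end): buf='GFB' cursor=3
After op 8 (select(2,3) replace("")): buf='GF' cursor=2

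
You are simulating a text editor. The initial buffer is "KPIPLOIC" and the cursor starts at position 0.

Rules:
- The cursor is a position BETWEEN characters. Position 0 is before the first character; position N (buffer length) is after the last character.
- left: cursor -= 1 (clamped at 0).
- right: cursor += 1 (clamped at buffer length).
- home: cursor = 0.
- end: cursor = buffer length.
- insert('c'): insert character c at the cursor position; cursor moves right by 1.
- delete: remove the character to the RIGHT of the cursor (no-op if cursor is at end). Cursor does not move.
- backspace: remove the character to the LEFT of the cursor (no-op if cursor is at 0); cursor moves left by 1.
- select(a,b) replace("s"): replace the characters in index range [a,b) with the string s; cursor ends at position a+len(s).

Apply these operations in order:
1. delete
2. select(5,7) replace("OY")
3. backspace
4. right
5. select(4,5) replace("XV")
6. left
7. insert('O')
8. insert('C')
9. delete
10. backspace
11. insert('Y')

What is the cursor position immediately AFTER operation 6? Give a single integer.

Answer: 5

Derivation:
After op 1 (delete): buf='PIPLOIC' cursor=0
After op 2 (select(5,7) replace("OY")): buf='PIPLOOY' cursor=7
After op 3 (backspace): buf='PIPLOO' cursor=6
After op 4 (right): buf='PIPLOO' cursor=6
After op 5 (select(4,5) replace("XV")): buf='PIPLXVO' cursor=6
After op 6 (left): buf='PIPLXVO' cursor=5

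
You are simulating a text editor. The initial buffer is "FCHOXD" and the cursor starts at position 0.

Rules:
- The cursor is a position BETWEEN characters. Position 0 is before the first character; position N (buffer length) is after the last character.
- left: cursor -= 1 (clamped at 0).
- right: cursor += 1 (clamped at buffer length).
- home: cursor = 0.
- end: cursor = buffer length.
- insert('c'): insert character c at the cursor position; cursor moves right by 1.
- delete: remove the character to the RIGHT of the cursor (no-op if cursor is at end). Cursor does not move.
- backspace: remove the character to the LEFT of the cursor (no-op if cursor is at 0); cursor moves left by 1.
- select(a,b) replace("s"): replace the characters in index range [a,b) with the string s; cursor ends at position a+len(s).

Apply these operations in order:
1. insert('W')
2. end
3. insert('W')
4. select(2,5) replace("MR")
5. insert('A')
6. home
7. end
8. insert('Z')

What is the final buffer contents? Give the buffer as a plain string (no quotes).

Answer: WFMRAXDWZ

Derivation:
After op 1 (insert('W')): buf='WFCHOXD' cursor=1
After op 2 (end): buf='WFCHOXD' cursor=7
After op 3 (insert('W')): buf='WFCHOXDW' cursor=8
After op 4 (select(2,5) replace("MR")): buf='WFMRXDW' cursor=4
After op 5 (insert('A')): buf='WFMRAXDW' cursor=5
After op 6 (home): buf='WFMRAXDW' cursor=0
After op 7 (end): buf='WFMRAXDW' cursor=8
After op 8 (insert('Z')): buf='WFMRAXDWZ' cursor=9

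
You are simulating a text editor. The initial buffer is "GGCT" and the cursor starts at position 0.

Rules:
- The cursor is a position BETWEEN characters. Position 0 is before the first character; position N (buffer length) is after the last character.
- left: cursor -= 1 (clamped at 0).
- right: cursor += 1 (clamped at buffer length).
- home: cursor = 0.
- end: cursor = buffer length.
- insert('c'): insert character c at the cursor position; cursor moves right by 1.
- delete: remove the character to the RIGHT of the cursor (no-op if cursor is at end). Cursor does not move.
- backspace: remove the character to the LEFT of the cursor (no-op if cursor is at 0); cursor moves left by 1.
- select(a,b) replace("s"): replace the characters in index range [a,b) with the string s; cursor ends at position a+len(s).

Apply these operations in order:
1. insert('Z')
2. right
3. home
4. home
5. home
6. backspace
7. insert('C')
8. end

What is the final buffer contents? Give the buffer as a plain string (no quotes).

After op 1 (insert('Z')): buf='ZGGCT' cursor=1
After op 2 (right): buf='ZGGCT' cursor=2
After op 3 (home): buf='ZGGCT' cursor=0
After op 4 (home): buf='ZGGCT' cursor=0
After op 5 (home): buf='ZGGCT' cursor=0
After op 6 (backspace): buf='ZGGCT' cursor=0
After op 7 (insert('C')): buf='CZGGCT' cursor=1
After op 8 (end): buf='CZGGCT' cursor=6

Answer: CZGGCT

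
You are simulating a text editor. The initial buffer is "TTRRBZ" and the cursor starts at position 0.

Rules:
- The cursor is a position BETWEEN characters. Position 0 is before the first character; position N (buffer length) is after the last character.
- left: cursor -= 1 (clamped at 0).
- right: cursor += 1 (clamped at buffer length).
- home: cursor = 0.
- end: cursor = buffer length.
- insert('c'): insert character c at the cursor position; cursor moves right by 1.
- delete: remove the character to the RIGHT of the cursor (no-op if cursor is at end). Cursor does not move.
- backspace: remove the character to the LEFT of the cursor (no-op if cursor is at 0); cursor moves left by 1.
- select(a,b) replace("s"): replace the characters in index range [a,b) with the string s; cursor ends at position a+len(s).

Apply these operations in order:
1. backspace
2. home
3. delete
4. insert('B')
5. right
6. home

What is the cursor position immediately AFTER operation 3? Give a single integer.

Answer: 0

Derivation:
After op 1 (backspace): buf='TTRRBZ' cursor=0
After op 2 (home): buf='TTRRBZ' cursor=0
After op 3 (delete): buf='TRRBZ' cursor=0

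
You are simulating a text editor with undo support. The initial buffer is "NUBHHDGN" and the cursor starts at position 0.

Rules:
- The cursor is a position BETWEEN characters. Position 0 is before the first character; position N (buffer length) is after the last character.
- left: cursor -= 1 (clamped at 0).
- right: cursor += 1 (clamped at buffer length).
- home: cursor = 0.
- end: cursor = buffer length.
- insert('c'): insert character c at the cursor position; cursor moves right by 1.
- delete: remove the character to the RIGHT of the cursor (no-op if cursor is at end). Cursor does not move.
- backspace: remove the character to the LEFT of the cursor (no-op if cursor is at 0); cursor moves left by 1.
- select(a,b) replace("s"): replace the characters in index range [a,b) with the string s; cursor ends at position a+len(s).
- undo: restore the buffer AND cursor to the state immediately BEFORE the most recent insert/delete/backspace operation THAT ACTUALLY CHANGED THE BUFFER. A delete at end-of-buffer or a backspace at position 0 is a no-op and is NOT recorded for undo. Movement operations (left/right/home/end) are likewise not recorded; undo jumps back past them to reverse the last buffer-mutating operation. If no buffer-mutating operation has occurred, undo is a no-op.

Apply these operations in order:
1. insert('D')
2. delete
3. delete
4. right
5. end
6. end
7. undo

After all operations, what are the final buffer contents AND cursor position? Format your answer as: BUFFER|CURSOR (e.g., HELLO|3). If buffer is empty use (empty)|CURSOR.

After op 1 (insert('D')): buf='DNUBHHDGN' cursor=1
After op 2 (delete): buf='DUBHHDGN' cursor=1
After op 3 (delete): buf='DBHHDGN' cursor=1
After op 4 (right): buf='DBHHDGN' cursor=2
After op 5 (end): buf='DBHHDGN' cursor=7
After op 6 (end): buf='DBHHDGN' cursor=7
After op 7 (undo): buf='DUBHHDGN' cursor=1

Answer: DUBHHDGN|1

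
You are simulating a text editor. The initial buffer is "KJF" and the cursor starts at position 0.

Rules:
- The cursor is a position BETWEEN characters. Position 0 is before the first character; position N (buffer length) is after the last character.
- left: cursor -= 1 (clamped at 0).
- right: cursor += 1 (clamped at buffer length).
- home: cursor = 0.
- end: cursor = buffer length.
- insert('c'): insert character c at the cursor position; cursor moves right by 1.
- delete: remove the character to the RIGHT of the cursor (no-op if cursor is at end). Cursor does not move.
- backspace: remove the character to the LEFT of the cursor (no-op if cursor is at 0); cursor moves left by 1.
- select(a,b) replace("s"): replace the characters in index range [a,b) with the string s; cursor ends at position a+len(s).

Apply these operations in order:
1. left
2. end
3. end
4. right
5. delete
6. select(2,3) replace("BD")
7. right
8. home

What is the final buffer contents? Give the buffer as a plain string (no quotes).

Answer: KJBD

Derivation:
After op 1 (left): buf='KJF' cursor=0
After op 2 (end): buf='KJF' cursor=3
After op 3 (end): buf='KJF' cursor=3
After op 4 (right): buf='KJF' cursor=3
After op 5 (delete): buf='KJF' cursor=3
After op 6 (select(2,3) replace("BD")): buf='KJBD' cursor=4
After op 7 (right): buf='KJBD' cursor=4
After op 8 (home): buf='KJBD' cursor=0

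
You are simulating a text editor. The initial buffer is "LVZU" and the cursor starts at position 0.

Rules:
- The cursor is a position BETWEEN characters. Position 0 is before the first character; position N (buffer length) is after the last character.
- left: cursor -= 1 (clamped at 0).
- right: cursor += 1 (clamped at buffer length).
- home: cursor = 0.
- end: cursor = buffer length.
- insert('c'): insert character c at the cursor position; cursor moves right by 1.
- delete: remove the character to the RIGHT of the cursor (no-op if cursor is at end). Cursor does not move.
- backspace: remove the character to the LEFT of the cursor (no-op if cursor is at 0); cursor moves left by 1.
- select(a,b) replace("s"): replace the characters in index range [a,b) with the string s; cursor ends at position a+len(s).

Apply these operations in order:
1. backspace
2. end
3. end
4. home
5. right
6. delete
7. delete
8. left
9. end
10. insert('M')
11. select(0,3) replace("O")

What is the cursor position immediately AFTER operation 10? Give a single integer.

Answer: 3

Derivation:
After op 1 (backspace): buf='LVZU' cursor=0
After op 2 (end): buf='LVZU' cursor=4
After op 3 (end): buf='LVZU' cursor=4
After op 4 (home): buf='LVZU' cursor=0
After op 5 (right): buf='LVZU' cursor=1
After op 6 (delete): buf='LZU' cursor=1
After op 7 (delete): buf='LU' cursor=1
After op 8 (left): buf='LU' cursor=0
After op 9 (end): buf='LU' cursor=2
After op 10 (insert('M')): buf='LUM' cursor=3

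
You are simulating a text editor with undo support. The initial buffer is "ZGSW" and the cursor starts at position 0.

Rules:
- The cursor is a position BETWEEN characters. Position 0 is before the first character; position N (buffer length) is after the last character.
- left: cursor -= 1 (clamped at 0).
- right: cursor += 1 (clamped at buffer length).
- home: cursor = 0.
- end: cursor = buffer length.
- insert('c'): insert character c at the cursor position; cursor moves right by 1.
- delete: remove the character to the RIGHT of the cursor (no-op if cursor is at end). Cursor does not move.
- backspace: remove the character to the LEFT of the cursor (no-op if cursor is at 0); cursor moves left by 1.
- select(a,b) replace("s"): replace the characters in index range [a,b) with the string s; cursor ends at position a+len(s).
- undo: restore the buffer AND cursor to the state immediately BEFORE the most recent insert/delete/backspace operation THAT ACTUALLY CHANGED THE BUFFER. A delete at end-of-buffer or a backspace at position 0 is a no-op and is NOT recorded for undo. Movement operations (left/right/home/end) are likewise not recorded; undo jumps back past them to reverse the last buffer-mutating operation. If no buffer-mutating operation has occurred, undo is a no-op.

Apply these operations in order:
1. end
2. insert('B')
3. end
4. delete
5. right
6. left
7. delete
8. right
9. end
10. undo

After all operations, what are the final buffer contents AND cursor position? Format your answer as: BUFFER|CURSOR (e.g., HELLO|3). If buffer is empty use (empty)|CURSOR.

After op 1 (end): buf='ZGSW' cursor=4
After op 2 (insert('B')): buf='ZGSWB' cursor=5
After op 3 (end): buf='ZGSWB' cursor=5
After op 4 (delete): buf='ZGSWB' cursor=5
After op 5 (right): buf='ZGSWB' cursor=5
After op 6 (left): buf='ZGSWB' cursor=4
After op 7 (delete): buf='ZGSW' cursor=4
After op 8 (right): buf='ZGSW' cursor=4
After op 9 (end): buf='ZGSW' cursor=4
After op 10 (undo): buf='ZGSWB' cursor=4

Answer: ZGSWB|4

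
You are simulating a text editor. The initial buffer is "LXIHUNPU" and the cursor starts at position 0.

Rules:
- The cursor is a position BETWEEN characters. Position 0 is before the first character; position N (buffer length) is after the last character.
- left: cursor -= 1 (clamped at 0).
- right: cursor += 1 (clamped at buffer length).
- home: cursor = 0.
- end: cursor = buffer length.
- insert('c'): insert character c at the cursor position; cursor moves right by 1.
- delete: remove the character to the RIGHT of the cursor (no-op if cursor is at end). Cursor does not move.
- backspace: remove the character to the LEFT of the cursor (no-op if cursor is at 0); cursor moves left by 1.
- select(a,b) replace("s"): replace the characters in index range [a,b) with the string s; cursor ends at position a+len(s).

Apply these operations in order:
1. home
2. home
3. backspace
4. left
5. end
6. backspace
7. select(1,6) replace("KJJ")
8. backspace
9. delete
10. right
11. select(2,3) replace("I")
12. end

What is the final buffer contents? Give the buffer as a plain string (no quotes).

After op 1 (home): buf='LXIHUNPU' cursor=0
After op 2 (home): buf='LXIHUNPU' cursor=0
After op 3 (backspace): buf='LXIHUNPU' cursor=0
After op 4 (left): buf='LXIHUNPU' cursor=0
After op 5 (end): buf='LXIHUNPU' cursor=8
After op 6 (backspace): buf='LXIHUNP' cursor=7
After op 7 (select(1,6) replace("KJJ")): buf='LKJJP' cursor=4
After op 8 (backspace): buf='LKJP' cursor=3
After op 9 (delete): buf='LKJ' cursor=3
After op 10 (right): buf='LKJ' cursor=3
After op 11 (select(2,3) replace("I")): buf='LKI' cursor=3
After op 12 (end): buf='LKI' cursor=3

Answer: LKI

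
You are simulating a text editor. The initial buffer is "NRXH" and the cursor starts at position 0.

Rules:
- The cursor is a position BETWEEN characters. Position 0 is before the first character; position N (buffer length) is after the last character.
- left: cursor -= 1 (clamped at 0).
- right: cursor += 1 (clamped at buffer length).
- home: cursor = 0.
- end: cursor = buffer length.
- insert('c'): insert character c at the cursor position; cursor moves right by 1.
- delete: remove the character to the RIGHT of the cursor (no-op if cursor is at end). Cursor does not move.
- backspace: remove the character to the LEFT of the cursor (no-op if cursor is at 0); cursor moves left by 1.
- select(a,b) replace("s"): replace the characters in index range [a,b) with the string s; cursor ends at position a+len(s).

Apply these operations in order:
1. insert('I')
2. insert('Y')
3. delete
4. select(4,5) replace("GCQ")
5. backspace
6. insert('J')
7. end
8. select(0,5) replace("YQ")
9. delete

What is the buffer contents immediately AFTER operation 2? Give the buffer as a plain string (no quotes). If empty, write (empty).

After op 1 (insert('I')): buf='INRXH' cursor=1
After op 2 (insert('Y')): buf='IYNRXH' cursor=2

Answer: IYNRXH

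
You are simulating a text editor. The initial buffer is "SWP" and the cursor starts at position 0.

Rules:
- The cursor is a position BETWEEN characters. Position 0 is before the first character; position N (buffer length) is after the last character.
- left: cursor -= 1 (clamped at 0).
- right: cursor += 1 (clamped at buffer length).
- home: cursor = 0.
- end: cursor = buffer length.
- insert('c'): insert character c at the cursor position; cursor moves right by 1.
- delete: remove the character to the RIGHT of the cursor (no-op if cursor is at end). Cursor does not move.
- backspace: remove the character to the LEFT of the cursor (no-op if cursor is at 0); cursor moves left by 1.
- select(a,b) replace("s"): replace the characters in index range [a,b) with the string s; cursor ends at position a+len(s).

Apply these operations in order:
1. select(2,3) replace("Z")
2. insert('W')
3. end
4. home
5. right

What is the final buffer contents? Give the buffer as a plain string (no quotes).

After op 1 (select(2,3) replace("Z")): buf='SWZ' cursor=3
After op 2 (insert('W')): buf='SWZW' cursor=4
After op 3 (end): buf='SWZW' cursor=4
After op 4 (home): buf='SWZW' cursor=0
After op 5 (right): buf='SWZW' cursor=1

Answer: SWZW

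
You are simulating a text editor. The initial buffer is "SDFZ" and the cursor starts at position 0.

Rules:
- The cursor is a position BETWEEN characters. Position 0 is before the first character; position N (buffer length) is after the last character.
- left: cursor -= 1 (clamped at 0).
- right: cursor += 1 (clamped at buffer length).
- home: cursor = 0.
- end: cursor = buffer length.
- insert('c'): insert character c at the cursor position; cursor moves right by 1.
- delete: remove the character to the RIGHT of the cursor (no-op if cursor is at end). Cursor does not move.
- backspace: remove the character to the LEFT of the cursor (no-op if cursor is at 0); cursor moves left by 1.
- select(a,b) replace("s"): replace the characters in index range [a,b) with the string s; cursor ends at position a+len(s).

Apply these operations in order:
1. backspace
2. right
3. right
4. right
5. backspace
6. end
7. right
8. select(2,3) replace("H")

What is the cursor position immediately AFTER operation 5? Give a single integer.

Answer: 2

Derivation:
After op 1 (backspace): buf='SDFZ' cursor=0
After op 2 (right): buf='SDFZ' cursor=1
After op 3 (right): buf='SDFZ' cursor=2
After op 4 (right): buf='SDFZ' cursor=3
After op 5 (backspace): buf='SDZ' cursor=2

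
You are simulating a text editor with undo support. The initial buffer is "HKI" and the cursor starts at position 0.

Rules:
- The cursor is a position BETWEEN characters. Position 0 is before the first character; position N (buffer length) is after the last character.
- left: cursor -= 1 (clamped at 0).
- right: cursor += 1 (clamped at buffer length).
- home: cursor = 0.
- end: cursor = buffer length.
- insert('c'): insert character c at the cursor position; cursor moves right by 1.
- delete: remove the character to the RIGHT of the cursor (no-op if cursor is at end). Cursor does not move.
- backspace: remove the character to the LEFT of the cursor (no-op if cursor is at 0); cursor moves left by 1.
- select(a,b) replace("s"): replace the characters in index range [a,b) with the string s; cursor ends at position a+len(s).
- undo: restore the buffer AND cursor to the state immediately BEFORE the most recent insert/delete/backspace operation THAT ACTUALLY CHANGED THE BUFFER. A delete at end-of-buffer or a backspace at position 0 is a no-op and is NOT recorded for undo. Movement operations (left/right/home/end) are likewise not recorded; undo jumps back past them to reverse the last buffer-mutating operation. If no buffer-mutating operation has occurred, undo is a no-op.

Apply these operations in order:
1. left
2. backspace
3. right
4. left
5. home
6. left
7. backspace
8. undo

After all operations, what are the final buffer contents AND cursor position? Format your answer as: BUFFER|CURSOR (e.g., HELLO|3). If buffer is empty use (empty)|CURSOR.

Answer: HKI|0

Derivation:
After op 1 (left): buf='HKI' cursor=0
After op 2 (backspace): buf='HKI' cursor=0
After op 3 (right): buf='HKI' cursor=1
After op 4 (left): buf='HKI' cursor=0
After op 5 (home): buf='HKI' cursor=0
After op 6 (left): buf='HKI' cursor=0
After op 7 (backspace): buf='HKI' cursor=0
After op 8 (undo): buf='HKI' cursor=0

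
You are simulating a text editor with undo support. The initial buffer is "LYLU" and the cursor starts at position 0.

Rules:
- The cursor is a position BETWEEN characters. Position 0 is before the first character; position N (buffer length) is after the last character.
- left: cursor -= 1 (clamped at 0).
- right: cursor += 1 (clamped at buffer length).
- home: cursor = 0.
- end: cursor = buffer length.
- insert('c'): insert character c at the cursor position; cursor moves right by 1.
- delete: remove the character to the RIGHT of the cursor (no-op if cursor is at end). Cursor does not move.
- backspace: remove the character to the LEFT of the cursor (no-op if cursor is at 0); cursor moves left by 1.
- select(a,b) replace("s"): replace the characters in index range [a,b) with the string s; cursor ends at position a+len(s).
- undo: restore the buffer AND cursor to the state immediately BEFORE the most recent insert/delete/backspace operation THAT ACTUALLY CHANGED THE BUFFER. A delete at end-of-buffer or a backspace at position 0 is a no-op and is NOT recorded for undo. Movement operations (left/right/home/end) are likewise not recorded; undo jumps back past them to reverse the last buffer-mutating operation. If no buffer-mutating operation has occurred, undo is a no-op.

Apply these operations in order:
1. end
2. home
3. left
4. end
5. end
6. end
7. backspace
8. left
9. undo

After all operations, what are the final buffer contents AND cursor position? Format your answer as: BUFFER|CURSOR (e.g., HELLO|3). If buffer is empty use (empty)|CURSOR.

Answer: LYLU|4

Derivation:
After op 1 (end): buf='LYLU' cursor=4
After op 2 (home): buf='LYLU' cursor=0
After op 3 (left): buf='LYLU' cursor=0
After op 4 (end): buf='LYLU' cursor=4
After op 5 (end): buf='LYLU' cursor=4
After op 6 (end): buf='LYLU' cursor=4
After op 7 (backspace): buf='LYL' cursor=3
After op 8 (left): buf='LYL' cursor=2
After op 9 (undo): buf='LYLU' cursor=4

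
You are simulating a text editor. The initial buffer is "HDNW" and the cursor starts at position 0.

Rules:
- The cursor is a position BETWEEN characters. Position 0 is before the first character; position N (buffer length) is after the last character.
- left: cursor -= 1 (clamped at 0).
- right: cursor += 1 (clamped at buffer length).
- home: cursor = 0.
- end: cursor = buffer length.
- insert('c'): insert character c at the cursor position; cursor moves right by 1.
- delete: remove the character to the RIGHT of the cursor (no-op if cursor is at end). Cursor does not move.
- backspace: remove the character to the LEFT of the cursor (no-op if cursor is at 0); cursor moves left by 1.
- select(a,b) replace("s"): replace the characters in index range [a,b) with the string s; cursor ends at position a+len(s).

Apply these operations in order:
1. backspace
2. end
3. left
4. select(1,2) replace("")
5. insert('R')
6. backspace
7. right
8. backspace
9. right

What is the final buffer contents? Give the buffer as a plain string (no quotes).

Answer: HW

Derivation:
After op 1 (backspace): buf='HDNW' cursor=0
After op 2 (end): buf='HDNW' cursor=4
After op 3 (left): buf='HDNW' cursor=3
After op 4 (select(1,2) replace("")): buf='HNW' cursor=1
After op 5 (insert('R')): buf='HRNW' cursor=2
After op 6 (backspace): buf='HNW' cursor=1
After op 7 (right): buf='HNW' cursor=2
After op 8 (backspace): buf='HW' cursor=1
After op 9 (right): buf='HW' cursor=2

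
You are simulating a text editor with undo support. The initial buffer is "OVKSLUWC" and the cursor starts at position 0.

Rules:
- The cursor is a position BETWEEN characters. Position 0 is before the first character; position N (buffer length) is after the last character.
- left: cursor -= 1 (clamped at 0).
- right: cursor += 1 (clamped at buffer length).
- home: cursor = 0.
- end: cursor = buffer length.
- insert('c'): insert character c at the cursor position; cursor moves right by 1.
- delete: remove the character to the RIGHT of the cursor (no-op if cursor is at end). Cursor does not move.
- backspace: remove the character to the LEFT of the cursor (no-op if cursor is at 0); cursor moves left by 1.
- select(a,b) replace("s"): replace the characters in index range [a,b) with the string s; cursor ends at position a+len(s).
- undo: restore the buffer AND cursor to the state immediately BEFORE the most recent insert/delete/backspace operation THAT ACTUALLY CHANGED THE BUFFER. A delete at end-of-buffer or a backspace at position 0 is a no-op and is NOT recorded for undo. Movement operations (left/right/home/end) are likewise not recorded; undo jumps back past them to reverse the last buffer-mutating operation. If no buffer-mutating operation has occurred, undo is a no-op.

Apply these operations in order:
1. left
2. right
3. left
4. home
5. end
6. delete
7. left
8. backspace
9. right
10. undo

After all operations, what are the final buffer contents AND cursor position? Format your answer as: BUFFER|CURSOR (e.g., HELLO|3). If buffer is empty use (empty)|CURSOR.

Answer: OVKSLUWC|7

Derivation:
After op 1 (left): buf='OVKSLUWC' cursor=0
After op 2 (right): buf='OVKSLUWC' cursor=1
After op 3 (left): buf='OVKSLUWC' cursor=0
After op 4 (home): buf='OVKSLUWC' cursor=0
After op 5 (end): buf='OVKSLUWC' cursor=8
After op 6 (delete): buf='OVKSLUWC' cursor=8
After op 7 (left): buf='OVKSLUWC' cursor=7
After op 8 (backspace): buf='OVKSLUC' cursor=6
After op 9 (right): buf='OVKSLUC' cursor=7
After op 10 (undo): buf='OVKSLUWC' cursor=7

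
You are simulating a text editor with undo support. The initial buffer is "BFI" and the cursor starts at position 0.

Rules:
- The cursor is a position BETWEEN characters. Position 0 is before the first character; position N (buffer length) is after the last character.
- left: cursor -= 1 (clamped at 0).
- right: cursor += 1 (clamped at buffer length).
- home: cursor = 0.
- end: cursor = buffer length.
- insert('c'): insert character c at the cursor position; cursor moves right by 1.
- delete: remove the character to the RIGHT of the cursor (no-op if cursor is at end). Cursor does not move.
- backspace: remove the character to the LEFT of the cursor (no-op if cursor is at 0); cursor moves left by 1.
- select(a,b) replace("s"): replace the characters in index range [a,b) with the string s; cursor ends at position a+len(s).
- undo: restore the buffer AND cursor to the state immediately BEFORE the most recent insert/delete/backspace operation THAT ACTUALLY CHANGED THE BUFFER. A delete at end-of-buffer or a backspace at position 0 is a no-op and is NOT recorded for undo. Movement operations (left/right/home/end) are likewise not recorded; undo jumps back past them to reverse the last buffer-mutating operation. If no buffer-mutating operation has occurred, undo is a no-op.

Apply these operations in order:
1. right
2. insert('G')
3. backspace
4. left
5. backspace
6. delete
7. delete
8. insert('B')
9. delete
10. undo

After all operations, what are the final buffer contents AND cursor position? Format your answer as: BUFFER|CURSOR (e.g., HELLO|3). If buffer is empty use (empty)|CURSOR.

Answer: BI|1

Derivation:
After op 1 (right): buf='BFI' cursor=1
After op 2 (insert('G')): buf='BGFI' cursor=2
After op 3 (backspace): buf='BFI' cursor=1
After op 4 (left): buf='BFI' cursor=0
After op 5 (backspace): buf='BFI' cursor=0
After op 6 (delete): buf='FI' cursor=0
After op 7 (delete): buf='I' cursor=0
After op 8 (insert('B')): buf='BI' cursor=1
After op 9 (delete): buf='B' cursor=1
After op 10 (undo): buf='BI' cursor=1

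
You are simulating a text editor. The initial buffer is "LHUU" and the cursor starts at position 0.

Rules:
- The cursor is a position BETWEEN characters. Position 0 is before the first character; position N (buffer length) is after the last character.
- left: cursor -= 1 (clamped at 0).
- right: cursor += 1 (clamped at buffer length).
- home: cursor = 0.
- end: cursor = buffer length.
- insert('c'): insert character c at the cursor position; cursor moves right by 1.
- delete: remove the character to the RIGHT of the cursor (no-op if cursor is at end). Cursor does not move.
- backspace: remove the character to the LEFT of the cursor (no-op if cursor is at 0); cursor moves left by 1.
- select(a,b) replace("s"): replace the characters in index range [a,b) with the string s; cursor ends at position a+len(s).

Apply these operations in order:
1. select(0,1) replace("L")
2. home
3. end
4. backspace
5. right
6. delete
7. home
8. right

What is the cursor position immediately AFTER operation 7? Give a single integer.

After op 1 (select(0,1) replace("L")): buf='LHUU' cursor=1
After op 2 (home): buf='LHUU' cursor=0
After op 3 (end): buf='LHUU' cursor=4
After op 4 (backspace): buf='LHU' cursor=3
After op 5 (right): buf='LHU' cursor=3
After op 6 (delete): buf='LHU' cursor=3
After op 7 (home): buf='LHU' cursor=0

Answer: 0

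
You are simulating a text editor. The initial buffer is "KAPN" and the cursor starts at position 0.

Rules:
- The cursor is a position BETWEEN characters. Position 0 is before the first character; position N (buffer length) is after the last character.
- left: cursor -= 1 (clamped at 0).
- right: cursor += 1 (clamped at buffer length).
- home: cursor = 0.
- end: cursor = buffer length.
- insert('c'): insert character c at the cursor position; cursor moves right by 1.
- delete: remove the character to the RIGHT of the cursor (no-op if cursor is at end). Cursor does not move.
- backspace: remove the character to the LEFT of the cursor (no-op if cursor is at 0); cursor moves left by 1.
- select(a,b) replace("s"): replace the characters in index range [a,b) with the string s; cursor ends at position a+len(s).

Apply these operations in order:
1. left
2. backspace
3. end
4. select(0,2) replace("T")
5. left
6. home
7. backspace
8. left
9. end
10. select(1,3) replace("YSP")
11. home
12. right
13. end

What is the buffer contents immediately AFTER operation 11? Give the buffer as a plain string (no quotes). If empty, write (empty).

After op 1 (left): buf='KAPN' cursor=0
After op 2 (backspace): buf='KAPN' cursor=0
After op 3 (end): buf='KAPN' cursor=4
After op 4 (select(0,2) replace("T")): buf='TPN' cursor=1
After op 5 (left): buf='TPN' cursor=0
After op 6 (home): buf='TPN' cursor=0
After op 7 (backspace): buf='TPN' cursor=0
After op 8 (left): buf='TPN' cursor=0
After op 9 (end): buf='TPN' cursor=3
After op 10 (select(1,3) replace("YSP")): buf='TYSP' cursor=4
After op 11 (home): buf='TYSP' cursor=0

Answer: TYSP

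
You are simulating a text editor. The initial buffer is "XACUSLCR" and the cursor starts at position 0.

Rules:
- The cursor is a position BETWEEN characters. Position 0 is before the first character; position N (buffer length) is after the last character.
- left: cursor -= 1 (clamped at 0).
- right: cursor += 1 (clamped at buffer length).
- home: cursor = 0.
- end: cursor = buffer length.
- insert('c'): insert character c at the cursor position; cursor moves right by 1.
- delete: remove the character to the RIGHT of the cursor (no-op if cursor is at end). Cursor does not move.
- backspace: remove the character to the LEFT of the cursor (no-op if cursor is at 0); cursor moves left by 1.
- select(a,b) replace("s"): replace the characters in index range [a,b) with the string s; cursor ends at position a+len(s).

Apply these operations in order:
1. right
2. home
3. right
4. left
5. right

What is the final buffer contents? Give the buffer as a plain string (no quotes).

After op 1 (right): buf='XACUSLCR' cursor=1
After op 2 (home): buf='XACUSLCR' cursor=0
After op 3 (right): buf='XACUSLCR' cursor=1
After op 4 (left): buf='XACUSLCR' cursor=0
After op 5 (right): buf='XACUSLCR' cursor=1

Answer: XACUSLCR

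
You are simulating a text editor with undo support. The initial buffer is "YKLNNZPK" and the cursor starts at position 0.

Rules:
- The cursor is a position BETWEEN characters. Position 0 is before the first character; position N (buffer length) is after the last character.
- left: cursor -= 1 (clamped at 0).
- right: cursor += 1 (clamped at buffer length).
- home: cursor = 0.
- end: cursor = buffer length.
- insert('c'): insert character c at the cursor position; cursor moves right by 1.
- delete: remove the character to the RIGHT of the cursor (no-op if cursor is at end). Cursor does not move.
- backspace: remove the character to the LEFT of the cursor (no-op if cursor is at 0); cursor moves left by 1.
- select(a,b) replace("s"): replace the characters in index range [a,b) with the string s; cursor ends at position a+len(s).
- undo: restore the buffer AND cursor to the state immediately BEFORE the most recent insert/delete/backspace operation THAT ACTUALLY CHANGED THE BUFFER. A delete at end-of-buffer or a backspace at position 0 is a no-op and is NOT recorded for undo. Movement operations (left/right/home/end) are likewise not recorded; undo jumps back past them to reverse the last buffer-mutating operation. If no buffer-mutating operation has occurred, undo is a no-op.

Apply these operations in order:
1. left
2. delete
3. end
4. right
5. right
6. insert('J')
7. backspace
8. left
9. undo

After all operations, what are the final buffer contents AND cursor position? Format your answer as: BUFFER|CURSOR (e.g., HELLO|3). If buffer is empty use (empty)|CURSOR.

After op 1 (left): buf='YKLNNZPK' cursor=0
After op 2 (delete): buf='KLNNZPK' cursor=0
After op 3 (end): buf='KLNNZPK' cursor=7
After op 4 (right): buf='KLNNZPK' cursor=7
After op 5 (right): buf='KLNNZPK' cursor=7
After op 6 (insert('J')): buf='KLNNZPKJ' cursor=8
After op 7 (backspace): buf='KLNNZPK' cursor=7
After op 8 (left): buf='KLNNZPK' cursor=6
After op 9 (undo): buf='KLNNZPKJ' cursor=8

Answer: KLNNZPKJ|8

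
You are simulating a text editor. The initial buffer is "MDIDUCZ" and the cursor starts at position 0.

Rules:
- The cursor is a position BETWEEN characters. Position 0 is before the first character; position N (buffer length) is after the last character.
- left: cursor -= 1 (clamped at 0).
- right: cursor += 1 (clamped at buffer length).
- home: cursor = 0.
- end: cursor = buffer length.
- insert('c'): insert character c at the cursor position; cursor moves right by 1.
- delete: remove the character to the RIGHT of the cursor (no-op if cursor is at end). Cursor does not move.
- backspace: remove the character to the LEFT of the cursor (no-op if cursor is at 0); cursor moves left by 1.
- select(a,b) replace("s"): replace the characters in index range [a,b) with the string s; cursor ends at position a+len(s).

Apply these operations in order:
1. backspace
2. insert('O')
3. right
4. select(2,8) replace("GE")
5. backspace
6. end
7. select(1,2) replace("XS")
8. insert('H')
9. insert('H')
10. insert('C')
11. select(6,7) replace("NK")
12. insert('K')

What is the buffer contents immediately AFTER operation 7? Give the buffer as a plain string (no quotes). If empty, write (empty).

Answer: OXSG

Derivation:
After op 1 (backspace): buf='MDIDUCZ' cursor=0
After op 2 (insert('O')): buf='OMDIDUCZ' cursor=1
After op 3 (right): buf='OMDIDUCZ' cursor=2
After op 4 (select(2,8) replace("GE")): buf='OMGE' cursor=4
After op 5 (backspace): buf='OMG' cursor=3
After op 6 (end): buf='OMG' cursor=3
After op 7 (select(1,2) replace("XS")): buf='OXSG' cursor=3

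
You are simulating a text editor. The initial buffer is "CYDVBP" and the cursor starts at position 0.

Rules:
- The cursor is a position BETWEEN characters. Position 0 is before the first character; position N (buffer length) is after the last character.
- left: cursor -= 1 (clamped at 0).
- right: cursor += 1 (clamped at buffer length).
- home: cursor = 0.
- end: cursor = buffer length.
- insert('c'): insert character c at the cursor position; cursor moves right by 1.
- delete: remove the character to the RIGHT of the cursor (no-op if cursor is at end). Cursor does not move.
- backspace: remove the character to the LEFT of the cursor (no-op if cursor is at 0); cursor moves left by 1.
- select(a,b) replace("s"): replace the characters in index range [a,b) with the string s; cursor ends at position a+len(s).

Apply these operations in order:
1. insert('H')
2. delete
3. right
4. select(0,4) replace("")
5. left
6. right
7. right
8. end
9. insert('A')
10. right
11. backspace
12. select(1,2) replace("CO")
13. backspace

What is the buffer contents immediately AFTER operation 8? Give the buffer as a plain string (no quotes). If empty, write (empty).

Answer: BP

Derivation:
After op 1 (insert('H')): buf='HCYDVBP' cursor=1
After op 2 (delete): buf='HYDVBP' cursor=1
After op 3 (right): buf='HYDVBP' cursor=2
After op 4 (select(0,4) replace("")): buf='BP' cursor=0
After op 5 (left): buf='BP' cursor=0
After op 6 (right): buf='BP' cursor=1
After op 7 (right): buf='BP' cursor=2
After op 8 (end): buf='BP' cursor=2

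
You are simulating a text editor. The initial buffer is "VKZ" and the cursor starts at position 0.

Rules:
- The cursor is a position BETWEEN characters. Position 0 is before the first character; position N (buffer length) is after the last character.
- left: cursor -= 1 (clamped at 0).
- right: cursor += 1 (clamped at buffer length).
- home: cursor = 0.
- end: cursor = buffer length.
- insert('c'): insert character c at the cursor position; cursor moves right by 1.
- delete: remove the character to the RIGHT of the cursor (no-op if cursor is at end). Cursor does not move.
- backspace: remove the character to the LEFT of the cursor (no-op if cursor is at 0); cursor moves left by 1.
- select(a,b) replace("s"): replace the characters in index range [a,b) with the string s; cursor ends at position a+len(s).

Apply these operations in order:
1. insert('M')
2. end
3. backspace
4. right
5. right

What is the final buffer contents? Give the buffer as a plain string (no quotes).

After op 1 (insert('M')): buf='MVKZ' cursor=1
After op 2 (end): buf='MVKZ' cursor=4
After op 3 (backspace): buf='MVK' cursor=3
After op 4 (right): buf='MVK' cursor=3
After op 5 (right): buf='MVK' cursor=3

Answer: MVK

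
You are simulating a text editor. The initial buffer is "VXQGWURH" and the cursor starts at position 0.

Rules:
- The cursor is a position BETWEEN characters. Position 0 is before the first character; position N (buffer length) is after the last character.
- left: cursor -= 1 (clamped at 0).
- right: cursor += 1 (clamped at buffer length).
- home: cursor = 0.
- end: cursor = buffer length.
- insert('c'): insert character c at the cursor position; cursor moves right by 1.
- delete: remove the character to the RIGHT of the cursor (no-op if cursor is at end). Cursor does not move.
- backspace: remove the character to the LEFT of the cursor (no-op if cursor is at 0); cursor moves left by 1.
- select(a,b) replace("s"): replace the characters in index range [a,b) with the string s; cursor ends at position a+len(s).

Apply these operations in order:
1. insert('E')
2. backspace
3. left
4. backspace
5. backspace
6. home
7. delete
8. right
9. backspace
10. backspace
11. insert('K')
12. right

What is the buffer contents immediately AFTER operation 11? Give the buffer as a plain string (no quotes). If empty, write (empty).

After op 1 (insert('E')): buf='EVXQGWURH' cursor=1
After op 2 (backspace): buf='VXQGWURH' cursor=0
After op 3 (left): buf='VXQGWURH' cursor=0
After op 4 (backspace): buf='VXQGWURH' cursor=0
After op 5 (backspace): buf='VXQGWURH' cursor=0
After op 6 (home): buf='VXQGWURH' cursor=0
After op 7 (delete): buf='XQGWURH' cursor=0
After op 8 (right): buf='XQGWURH' cursor=1
After op 9 (backspace): buf='QGWURH' cursor=0
After op 10 (backspace): buf='QGWURH' cursor=0
After op 11 (insert('K')): buf='KQGWURH' cursor=1

Answer: KQGWURH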